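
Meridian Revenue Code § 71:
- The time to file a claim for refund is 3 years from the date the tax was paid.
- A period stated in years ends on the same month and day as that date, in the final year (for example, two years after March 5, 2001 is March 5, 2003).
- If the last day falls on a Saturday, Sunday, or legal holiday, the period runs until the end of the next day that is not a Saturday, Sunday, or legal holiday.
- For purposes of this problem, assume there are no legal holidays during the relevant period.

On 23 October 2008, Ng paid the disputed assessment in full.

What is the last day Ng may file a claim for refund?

3 years after 23 October 2008 is October 23, 2011.
October 23, 2011 is Sunday. The next qualifying day is October 24, 2011.

October 24, 2011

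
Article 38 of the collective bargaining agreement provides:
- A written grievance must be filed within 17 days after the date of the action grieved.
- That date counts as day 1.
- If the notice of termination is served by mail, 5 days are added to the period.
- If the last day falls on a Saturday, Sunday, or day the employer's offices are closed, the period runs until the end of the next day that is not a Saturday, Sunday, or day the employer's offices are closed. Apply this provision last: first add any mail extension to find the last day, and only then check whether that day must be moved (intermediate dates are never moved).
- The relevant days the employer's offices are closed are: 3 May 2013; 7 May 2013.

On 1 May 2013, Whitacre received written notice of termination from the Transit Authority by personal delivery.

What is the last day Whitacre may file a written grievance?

Counting 1 May 2013 as day 1, day 17 is May 17, 2013.
Service was not by mail, so no mail extension applies.
May 17, 2013 is a Friday and not a day the employer's offices are closed, so no extension applies.

May 17, 2013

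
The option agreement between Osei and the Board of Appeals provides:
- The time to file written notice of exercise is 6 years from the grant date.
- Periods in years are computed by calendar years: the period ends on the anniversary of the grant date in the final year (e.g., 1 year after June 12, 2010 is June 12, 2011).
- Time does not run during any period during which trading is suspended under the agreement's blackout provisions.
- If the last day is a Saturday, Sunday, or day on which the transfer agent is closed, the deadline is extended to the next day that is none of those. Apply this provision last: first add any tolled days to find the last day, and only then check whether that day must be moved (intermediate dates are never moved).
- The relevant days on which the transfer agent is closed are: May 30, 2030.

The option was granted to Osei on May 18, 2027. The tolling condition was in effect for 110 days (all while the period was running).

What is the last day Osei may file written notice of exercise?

September 5, 2033

6 years after May 18, 2027 is May 18, 2033.
Tolling adds 110 days: May 18, 2033 + 110 days = September 5, 2033.
September 5, 2033 is a Monday and not a day on which the transfer agent is closed, so no extension applies.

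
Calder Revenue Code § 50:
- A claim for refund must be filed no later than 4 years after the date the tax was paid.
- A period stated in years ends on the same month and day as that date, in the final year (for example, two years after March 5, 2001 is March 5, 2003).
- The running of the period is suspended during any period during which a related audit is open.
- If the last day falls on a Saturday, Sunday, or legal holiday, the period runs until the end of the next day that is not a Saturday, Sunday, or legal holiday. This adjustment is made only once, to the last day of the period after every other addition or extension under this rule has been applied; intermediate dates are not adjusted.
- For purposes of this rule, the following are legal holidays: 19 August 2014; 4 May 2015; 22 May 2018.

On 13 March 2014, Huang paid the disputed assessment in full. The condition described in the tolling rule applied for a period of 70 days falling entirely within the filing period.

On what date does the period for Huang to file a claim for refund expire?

May 23, 2018

4 years after 13 March 2014 is March 13, 2018.
Tolling adds 70 days: March 13, 2018 + 70 days = May 22, 2018.
May 22, 2018 is a listed holiday. The next qualifying day is May 23, 2018.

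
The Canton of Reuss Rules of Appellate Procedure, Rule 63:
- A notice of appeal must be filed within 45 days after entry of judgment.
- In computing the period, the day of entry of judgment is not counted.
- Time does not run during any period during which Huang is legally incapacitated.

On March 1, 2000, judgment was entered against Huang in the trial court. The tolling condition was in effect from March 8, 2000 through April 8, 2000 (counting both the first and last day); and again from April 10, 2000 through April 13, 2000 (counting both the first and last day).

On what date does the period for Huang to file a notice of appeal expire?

May 21, 2000

45 days after March 1, 2000 is April 15, 2000.
From March 8, 2000 through April 8, 2000 inclusive is 32 days; tolling adds 32 days: April 15, 2000 + 32 days = May 17, 2000.
From April 10, 2000 through April 13, 2000 inclusive is 4 days; tolling adds 4 days: May 17, 2000 + 4 days = May 21, 2000.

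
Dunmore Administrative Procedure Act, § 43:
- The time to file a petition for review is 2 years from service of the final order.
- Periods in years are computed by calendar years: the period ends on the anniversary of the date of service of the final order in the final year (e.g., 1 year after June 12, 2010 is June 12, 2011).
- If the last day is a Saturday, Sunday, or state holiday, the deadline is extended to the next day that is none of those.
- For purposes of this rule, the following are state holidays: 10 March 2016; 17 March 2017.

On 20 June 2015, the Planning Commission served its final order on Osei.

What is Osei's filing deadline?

2 years after 20 June 2015 is June 20, 2017.
June 20, 2017 is a Tuesday and not a state holiday, so no extension applies.

June 20, 2017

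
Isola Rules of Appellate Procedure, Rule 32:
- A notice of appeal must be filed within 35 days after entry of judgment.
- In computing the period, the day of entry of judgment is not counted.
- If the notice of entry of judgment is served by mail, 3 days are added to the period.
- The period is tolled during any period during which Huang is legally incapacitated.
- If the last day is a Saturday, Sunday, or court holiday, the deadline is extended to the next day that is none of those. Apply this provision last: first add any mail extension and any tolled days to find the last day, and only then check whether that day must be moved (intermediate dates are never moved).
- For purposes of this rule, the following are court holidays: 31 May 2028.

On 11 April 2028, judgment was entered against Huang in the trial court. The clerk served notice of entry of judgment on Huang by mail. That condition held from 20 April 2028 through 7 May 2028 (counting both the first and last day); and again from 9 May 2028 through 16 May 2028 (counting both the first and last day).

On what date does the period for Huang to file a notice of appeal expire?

June 14, 2028

35 days after 11 April 2028 is May 16, 2028.
Service was by mail, adding 3 days: May 16, 2028 + 3 days = May 19, 2028.
From April 20, 2028 through May 7, 2028 inclusive is 18 days; tolling adds 18 days: May 19, 2028 + 18 days = June 6, 2028.
From May 9, 2028 through May 16, 2028 inclusive is 8 days; tolling adds 8 days: June 6, 2028 + 8 days = June 14, 2028.
June 14, 2028 is a Wednesday and not a court holiday, so no extension applies.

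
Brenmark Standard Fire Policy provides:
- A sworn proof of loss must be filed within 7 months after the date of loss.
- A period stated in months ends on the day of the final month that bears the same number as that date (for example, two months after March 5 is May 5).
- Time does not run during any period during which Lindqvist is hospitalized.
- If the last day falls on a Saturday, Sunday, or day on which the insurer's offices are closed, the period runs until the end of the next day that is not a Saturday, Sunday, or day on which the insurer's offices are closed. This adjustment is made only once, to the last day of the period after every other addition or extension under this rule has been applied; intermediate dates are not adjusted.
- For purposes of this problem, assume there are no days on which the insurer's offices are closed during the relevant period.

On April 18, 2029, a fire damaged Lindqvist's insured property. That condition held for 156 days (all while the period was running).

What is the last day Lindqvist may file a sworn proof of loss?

April 23, 2030

7 months after April 18, 2029 is November 18, 2029.
Tolling adds 156 days: November 18, 2029 + 156 days = April 23, 2030.
April 23, 2030 is a Tuesday and not a day on which the insurer's offices are closed, so no extension applies.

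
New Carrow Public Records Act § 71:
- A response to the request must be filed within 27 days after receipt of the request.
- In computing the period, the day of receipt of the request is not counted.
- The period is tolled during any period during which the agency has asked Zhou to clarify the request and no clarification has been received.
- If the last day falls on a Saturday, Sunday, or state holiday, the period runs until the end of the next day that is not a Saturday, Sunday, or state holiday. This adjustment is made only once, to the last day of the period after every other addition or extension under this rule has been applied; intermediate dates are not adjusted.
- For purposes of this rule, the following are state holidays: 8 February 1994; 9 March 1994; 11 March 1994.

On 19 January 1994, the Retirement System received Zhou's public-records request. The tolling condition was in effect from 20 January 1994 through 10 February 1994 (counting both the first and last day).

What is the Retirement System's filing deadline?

March 10, 1994

27 days after 19 January 1994 is February 15, 1994.
From January 20, 1994 through February 10, 1994 inclusive is 22 days; tolling adds 22 days: February 15, 1994 + 22 days = March 9, 1994.
March 9, 1994 is a listed holiday. The next qualifying day is March 10, 1994.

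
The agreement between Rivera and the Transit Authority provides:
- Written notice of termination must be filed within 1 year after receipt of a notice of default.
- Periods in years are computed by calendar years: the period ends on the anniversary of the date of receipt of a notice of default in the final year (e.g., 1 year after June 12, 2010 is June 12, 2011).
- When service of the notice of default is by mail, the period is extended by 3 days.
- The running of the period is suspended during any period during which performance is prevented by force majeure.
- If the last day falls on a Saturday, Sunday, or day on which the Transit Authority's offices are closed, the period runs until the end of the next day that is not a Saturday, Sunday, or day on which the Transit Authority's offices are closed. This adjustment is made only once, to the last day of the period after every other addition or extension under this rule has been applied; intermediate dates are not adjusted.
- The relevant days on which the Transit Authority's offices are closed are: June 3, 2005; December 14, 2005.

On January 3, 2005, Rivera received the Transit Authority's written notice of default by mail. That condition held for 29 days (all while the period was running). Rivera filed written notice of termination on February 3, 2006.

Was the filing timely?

Yes

1 year after January 3, 2005 is January 3, 2006.
Service was by mail, adding 3 days: January 3, 2006 + 3 days = January 6, 2006.
Tolling adds 29 days: January 6, 2006 + 29 days = February 4, 2006.
February 4, 2006 is Saturday; February 5, 2006 is Sunday. The next qualifying day is February 6, 2006.
The deadline is February 6, 2006; the filing on February 3, 2006 is on or before that date.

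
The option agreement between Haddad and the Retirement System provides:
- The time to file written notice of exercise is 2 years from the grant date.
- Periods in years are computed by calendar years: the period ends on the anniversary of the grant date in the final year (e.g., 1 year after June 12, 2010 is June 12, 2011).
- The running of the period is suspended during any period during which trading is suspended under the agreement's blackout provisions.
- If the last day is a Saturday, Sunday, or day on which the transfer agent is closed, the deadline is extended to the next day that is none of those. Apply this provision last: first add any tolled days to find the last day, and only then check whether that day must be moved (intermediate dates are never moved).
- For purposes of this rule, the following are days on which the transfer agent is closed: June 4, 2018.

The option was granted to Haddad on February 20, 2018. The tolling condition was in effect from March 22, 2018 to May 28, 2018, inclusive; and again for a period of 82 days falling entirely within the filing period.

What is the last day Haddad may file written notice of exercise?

July 20, 2020

2 years after February 20, 2018 is February 20, 2020.
From March 22, 2018 through May 28, 2018 inclusive is 68 days; tolling adds 68 days: February 20, 2020 + 68 days = April 28, 2020.
Tolling adds 82 days: April 28, 2020 + 82 days = July 19, 2020.
July 19, 2020 is Sunday. The next qualifying day is July 20, 2020.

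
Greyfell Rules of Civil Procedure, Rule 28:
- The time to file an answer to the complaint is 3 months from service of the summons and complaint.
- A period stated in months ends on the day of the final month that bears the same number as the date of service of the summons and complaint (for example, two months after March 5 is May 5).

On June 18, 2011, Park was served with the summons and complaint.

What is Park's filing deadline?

September 18, 2011

3 months after June 18, 2011 is September 18, 2011.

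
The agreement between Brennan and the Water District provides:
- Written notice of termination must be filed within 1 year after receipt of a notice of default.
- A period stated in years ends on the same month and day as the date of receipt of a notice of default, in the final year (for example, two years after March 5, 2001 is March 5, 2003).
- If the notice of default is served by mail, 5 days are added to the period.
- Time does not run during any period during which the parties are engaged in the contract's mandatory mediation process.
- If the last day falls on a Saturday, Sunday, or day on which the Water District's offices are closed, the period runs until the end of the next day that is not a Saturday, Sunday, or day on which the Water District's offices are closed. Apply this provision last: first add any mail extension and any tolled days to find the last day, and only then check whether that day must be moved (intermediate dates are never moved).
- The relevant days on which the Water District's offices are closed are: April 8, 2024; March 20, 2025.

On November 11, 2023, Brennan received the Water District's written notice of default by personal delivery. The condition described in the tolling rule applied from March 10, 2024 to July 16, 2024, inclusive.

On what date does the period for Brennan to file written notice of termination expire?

1 year after November 11, 2023 is November 11, 2024.
Service was not by mail, so no mail extension applies.
From March 10, 2024 through July 16, 2024 inclusive is 129 days; tolling adds 129 days: November 11, 2024 + 129 days = March 20, 2025.
March 20, 2025 is a listed holiday. The next qualifying day is March 21, 2025.

March 21, 2025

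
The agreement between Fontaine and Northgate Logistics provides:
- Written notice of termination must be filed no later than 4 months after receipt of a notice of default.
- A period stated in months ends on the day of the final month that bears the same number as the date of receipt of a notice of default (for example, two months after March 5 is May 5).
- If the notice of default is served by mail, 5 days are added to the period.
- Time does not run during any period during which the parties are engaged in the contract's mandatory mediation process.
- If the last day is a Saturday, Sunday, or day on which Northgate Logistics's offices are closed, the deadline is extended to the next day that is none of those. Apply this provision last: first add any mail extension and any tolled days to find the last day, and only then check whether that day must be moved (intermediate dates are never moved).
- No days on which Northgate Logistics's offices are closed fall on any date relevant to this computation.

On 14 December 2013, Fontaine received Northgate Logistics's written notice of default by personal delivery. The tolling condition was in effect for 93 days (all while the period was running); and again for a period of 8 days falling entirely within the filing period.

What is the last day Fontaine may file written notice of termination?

4 months after 14 December 2013 is April 14, 2014.
Service was not by mail, so no mail extension applies.
Tolling adds 93 days: April 14, 2014 + 93 days = July 16, 2014.
Tolling adds 8 days: July 16, 2014 + 8 days = July 24, 2014.
July 24, 2014 is a Thursday and not a day on which Northgate Logistics's offices are closed, so no extension applies.

July 24, 2014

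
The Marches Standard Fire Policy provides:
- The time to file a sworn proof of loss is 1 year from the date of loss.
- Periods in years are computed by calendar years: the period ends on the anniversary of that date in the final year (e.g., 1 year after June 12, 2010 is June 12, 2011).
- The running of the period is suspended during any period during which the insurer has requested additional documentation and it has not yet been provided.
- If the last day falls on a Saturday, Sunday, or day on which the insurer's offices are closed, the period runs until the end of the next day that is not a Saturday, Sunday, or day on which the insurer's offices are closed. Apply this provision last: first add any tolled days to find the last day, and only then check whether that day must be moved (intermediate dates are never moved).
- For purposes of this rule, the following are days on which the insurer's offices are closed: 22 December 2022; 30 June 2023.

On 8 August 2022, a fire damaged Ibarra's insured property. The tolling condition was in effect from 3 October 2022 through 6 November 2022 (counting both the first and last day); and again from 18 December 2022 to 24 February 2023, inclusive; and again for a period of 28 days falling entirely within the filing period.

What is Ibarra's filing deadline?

1 year after 8 August 2022 is August 8, 2023.
From October 3, 2022 through November 6, 2022 inclusive is 35 days; tolling adds 35 days: August 8, 2023 + 35 days = September 12, 2023.
From December 18, 2022 through February 24, 2023 inclusive is 69 days; tolling adds 69 days: September 12, 2023 + 69 days = November 20, 2023.
Tolling adds 28 days: November 20, 2023 + 28 days = December 18, 2023.
December 18, 2023 is a Monday and not a day on which the insurer's offices are closed, so no extension applies.

December 18, 2023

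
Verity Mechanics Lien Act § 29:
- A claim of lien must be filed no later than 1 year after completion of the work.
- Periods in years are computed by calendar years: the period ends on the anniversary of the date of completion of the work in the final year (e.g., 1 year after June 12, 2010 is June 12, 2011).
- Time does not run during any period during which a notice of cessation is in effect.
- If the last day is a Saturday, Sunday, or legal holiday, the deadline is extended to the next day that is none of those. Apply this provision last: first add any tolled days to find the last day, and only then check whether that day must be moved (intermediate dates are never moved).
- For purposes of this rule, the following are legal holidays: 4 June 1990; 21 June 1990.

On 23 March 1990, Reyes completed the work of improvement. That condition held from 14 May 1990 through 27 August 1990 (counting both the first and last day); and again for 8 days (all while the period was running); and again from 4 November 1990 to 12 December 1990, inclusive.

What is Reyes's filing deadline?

1 year after 23 March 1990 is March 23, 1991.
From May 14, 1990 through August 27, 1990 inclusive is 106 days; tolling adds 106 days: March 23, 1991 + 106 days = July 7, 1991.
Tolling adds 8 days: July 7, 1991 + 8 days = July 15, 1991.
From November 4, 1990 through December 12, 1990 inclusive is 39 days; tolling adds 39 days: July 15, 1991 + 39 days = August 23, 1991.
August 23, 1991 is a Friday and not a legal holiday, so no extension applies.

August 23, 1991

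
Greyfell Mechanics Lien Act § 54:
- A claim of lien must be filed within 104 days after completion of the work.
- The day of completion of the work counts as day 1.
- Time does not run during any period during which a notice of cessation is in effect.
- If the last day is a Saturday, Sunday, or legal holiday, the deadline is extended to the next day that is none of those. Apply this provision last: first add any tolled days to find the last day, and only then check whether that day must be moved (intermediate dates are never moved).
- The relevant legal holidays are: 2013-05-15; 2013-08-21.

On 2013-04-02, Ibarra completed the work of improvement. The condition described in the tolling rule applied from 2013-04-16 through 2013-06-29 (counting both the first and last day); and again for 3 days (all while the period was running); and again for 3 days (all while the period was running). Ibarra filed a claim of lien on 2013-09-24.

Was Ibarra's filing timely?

Counting 2013-04-02 as day 1, day 104 is July 14, 2013.
From April 16, 2013 through June 29, 2013 inclusive is 75 days; tolling adds 75 days: July 14, 2013 + 75 days = September 27, 2013.
Tolling adds 3 days: September 27, 2013 + 3 days = September 30, 2013.
Tolling adds 3 days: September 30, 2013 + 3 days = October 3, 2013.
October 3, 2013 is a Thursday and not a legal holiday, so no extension applies.
The deadline is October 3, 2013; the filing on September 24, 2013 is on or before that date.

Yes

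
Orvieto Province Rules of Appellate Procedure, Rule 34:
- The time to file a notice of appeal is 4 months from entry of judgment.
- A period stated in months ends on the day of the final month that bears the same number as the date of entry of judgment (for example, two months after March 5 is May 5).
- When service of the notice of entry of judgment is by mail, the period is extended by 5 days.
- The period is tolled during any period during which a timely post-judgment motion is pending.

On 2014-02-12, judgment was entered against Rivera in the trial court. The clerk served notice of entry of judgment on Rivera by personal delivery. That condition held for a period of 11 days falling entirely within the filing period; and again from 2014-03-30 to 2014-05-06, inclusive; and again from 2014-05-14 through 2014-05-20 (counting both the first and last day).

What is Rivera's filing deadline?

August 7, 2014

4 months after 2014-02-12 is June 12, 2014.
Service was not by mail, so no mail extension applies.
Tolling adds 11 days: June 12, 2014 + 11 days = June 23, 2014.
From March 30, 2014 through May 6, 2014 inclusive is 38 days; tolling adds 38 days: June 23, 2014 + 38 days = July 31, 2014.
From May 14, 2014 through May 20, 2014 inclusive is 7 days; tolling adds 7 days: July 31, 2014 + 7 days = August 7, 2014.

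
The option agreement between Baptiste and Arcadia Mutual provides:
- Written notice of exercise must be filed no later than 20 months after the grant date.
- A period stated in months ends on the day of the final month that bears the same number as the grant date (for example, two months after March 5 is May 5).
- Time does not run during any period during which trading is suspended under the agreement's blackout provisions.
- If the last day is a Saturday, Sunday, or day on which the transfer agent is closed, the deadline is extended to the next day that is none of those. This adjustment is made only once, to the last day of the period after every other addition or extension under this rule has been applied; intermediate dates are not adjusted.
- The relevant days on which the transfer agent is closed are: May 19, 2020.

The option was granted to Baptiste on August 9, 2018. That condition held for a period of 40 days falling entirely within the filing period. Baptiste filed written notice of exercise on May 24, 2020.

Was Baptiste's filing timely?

20 months after August 9, 2018 is April 9, 2020.
Tolling adds 40 days: April 9, 2020 + 40 days = May 19, 2020.
May 19, 2020 is a listed holiday. The next qualifying day is May 20, 2020.
The deadline is May 20, 2020; the filing on May 24, 2020 is after that date.

No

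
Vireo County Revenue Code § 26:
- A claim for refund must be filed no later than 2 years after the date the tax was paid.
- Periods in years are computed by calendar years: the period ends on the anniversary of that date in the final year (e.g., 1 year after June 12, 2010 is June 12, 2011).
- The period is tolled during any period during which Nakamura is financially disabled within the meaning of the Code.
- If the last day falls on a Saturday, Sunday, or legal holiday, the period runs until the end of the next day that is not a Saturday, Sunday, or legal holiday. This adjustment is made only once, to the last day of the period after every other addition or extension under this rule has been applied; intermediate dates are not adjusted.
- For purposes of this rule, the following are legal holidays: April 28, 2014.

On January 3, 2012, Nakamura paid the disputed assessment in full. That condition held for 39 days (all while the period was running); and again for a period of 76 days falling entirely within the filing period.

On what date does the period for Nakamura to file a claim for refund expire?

April 29, 2014

2 years after January 3, 2012 is January 3, 2014.
Tolling adds 39 days: January 3, 2014 + 39 days = February 11, 2014.
Tolling adds 76 days: February 11, 2014 + 76 days = April 28, 2014.
April 28, 2014 is a listed holiday. The next qualifying day is April 29, 2014.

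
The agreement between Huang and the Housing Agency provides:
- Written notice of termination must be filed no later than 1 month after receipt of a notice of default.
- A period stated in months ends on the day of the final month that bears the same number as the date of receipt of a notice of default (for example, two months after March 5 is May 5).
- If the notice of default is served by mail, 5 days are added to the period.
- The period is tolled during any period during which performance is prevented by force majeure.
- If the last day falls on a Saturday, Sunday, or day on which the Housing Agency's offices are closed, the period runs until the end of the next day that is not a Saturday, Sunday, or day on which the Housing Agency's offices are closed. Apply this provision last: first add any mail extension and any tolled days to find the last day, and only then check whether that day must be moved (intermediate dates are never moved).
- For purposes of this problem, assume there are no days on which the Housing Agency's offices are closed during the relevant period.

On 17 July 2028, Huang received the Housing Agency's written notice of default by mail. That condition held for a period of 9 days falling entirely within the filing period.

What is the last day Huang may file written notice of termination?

August 31, 2028

1 month after 17 July 2028 is August 17, 2028.
Service was by mail, adding 5 days: August 17, 2028 + 5 days = August 22, 2028.
Tolling adds 9 days: August 22, 2028 + 9 days = August 31, 2028.
August 31, 2028 is a Thursday and not a day on which the Housing Agency's offices are closed, so no extension applies.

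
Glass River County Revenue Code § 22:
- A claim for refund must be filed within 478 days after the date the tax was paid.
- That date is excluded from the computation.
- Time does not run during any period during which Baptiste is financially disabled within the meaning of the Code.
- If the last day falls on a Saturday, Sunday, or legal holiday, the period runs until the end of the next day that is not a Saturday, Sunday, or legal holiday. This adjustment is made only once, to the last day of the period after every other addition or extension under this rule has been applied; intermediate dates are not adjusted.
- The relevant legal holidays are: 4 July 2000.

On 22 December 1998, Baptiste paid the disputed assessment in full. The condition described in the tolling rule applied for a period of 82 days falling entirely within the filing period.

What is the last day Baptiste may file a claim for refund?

478 days after 22 December 1998 is April 13, 2000.
Tolling adds 82 days: April 13, 2000 + 82 days = July 4, 2000.
July 4, 2000 is a listed holiday. The next qualifying day is July 5, 2000.

July 5, 2000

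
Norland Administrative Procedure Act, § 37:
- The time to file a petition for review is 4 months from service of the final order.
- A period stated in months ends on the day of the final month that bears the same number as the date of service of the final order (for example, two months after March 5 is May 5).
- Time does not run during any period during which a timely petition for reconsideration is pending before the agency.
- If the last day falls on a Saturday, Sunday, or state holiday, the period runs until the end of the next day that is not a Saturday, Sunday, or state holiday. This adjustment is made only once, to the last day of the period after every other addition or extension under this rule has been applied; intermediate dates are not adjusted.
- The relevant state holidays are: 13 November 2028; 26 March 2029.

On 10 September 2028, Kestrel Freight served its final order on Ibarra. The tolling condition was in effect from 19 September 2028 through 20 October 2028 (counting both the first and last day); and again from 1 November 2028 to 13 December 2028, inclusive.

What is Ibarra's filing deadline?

4 months after 10 September 2028 is January 10, 2029.
From September 19, 2028 through October 20, 2028 inclusive is 32 days; tolling adds 32 days: January 10, 2029 + 32 days = February 11, 2029.
From November 1, 2028 through December 13, 2028 inclusive is 43 days; tolling adds 43 days: February 11, 2029 + 43 days = March 26, 2029.
March 26, 2029 is a listed holiday. The next qualifying day is March 27, 2029.

March 27, 2029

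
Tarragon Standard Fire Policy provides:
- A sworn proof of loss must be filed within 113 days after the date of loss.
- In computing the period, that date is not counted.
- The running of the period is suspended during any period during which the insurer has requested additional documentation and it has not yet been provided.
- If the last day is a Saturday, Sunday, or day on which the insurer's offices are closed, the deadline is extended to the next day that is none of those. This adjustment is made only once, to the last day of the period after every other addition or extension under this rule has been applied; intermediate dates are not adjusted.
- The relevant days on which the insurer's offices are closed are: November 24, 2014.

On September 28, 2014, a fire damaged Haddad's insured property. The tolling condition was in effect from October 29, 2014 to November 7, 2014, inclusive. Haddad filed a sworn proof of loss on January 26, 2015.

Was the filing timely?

Yes

113 days after September 28, 2014 is January 19, 2015.
From October 29, 2014 through November 7, 2014 inclusive is 10 days; tolling adds 10 days: January 19, 2015 + 10 days = January 29, 2015.
January 29, 2015 is a Thursday and not a day on which the insurer's offices are closed, so no extension applies.
The deadline is January 29, 2015; the filing on January 26, 2015 is on or before that date.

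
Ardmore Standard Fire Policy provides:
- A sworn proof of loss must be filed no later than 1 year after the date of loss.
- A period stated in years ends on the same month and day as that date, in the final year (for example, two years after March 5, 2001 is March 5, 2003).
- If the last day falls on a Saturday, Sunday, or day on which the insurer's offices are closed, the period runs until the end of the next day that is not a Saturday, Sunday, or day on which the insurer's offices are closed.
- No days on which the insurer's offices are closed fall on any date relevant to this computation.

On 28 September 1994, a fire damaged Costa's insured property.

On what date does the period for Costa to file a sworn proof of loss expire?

1 year after 28 September 1994 is September 28, 1995.
September 28, 1995 is a Thursday and not a day on which the insurer's offices are closed, so no extension applies.

September 28, 1995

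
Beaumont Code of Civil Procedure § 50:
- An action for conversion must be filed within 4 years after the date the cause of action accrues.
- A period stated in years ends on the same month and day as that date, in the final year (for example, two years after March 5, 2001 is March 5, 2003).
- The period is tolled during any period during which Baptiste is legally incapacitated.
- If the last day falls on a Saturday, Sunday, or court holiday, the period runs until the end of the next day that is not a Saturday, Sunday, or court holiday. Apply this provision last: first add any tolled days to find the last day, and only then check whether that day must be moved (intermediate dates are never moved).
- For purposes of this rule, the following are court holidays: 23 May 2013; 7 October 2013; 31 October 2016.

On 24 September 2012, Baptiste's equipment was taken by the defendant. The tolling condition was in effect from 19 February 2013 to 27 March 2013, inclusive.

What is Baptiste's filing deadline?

4 years after 24 September 2012 is September 24, 2016.
From February 19, 2013 through March 27, 2013 inclusive is 37 days; tolling adds 37 days: September 24, 2016 + 37 days = October 31, 2016.
October 31, 2016 is a listed holiday. The next qualifying day is November 1, 2016.

November 1, 2016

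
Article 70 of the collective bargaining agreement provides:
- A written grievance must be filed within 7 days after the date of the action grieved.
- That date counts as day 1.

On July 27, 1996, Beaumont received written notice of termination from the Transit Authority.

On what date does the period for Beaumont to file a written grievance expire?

Counting July 27, 1996 as day 1, day 7 is August 2, 1996.

August 2, 1996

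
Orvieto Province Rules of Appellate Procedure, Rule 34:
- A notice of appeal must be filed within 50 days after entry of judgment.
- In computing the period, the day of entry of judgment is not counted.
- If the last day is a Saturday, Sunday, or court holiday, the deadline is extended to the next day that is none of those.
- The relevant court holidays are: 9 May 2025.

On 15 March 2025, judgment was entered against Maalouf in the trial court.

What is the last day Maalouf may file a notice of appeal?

May 5, 2025

50 days after 15 March 2025 is May 4, 2025.
May 4, 2025 is Sunday. The next qualifying day is May 5, 2025.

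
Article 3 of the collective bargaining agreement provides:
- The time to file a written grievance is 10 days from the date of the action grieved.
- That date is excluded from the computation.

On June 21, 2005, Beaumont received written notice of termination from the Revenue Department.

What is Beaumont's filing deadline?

10 days after June 21, 2005 is July 1, 2005.

July 1, 2005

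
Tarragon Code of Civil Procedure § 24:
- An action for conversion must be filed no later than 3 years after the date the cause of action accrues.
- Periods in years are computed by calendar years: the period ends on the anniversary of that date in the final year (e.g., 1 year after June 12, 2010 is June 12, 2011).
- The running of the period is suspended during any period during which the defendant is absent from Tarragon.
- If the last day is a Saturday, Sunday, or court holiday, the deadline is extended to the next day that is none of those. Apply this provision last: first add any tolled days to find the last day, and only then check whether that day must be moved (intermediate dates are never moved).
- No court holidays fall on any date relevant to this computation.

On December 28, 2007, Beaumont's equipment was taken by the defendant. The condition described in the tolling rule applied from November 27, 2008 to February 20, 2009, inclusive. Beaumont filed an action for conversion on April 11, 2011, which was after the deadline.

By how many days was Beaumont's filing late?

18 days

3 years after December 28, 2007 is December 28, 2010.
From November 27, 2008 through February 20, 2009 inclusive is 86 days; tolling adds 86 days: December 28, 2010 + 86 days = March 24, 2011.
March 24, 2011 is a Thursday and not a court holiday, so no extension applies.
The deadline is March 24, 2011; from March 24, 2011 to April 11, 2011 is 18 days.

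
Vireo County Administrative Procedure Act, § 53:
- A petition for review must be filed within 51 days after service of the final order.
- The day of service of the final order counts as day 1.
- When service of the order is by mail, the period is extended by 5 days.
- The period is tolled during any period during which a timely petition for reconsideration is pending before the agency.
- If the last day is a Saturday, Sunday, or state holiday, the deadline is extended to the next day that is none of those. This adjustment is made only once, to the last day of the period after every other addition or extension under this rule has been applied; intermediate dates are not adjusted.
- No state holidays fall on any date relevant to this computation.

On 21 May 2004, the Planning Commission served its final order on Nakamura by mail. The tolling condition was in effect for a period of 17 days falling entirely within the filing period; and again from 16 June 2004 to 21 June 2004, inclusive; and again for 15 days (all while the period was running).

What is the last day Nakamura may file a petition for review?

August 23, 2004

Counting 21 May 2004 as day 1, day 51 is July 10, 2004.
Service was by mail, adding 5 days: July 10, 2004 + 5 days = July 15, 2004.
Tolling adds 17 days: July 15, 2004 + 17 days = August 1, 2004.
From June 16, 2004 through June 21, 2004 inclusive is 6 days; tolling adds 6 days: August 1, 2004 + 6 days = August 7, 2004.
Tolling adds 15 days: August 7, 2004 + 15 days = August 22, 2004.
August 22, 2004 is Sunday. The next qualifying day is August 23, 2004.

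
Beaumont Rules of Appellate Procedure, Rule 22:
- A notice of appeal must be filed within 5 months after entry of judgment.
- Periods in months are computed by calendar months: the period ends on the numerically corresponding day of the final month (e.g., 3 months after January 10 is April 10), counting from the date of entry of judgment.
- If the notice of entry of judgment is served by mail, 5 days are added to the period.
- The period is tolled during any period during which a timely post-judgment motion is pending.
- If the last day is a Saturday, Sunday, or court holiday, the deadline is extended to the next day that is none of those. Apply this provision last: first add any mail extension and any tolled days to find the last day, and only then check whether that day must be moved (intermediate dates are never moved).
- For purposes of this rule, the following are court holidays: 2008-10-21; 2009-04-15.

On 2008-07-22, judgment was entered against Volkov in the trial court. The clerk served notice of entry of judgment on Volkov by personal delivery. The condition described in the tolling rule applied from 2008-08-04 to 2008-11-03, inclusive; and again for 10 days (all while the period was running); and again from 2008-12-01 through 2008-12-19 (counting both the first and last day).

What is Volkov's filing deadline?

April 22, 2009

5 months after 2008-07-22 is December 22, 2008.
Service was not by mail, so no mail extension applies.
From August 4, 2008 through November 3, 2008 inclusive is 92 days; tolling adds 92 days: December 22, 2008 + 92 days = March 24, 2009.
Tolling adds 10 days: March 24, 2009 + 10 days = April 3, 2009.
From December 1, 2008 through December 19, 2008 inclusive is 19 days; tolling adds 19 days: April 3, 2009 + 19 days = April 22, 2009.
April 22, 2009 is a Wednesday and not a court holiday, so no extension applies.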